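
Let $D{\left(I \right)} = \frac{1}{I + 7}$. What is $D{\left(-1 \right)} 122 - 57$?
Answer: $- \frac{110}{3} \approx -36.667$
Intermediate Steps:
$D{\left(I \right)} = \frac{1}{7 + I}$
$D{\left(-1 \right)} 122 - 57 = \frac{1}{7 - 1} \cdot 122 - 57 = \frac{1}{6} \cdot 122 - 57 = \frac{61}{3} - 57 = - \frac{110}{3}$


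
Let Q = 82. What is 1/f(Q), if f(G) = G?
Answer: 1/82 ≈ 0.012195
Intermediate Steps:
1/f(Q) = 1/82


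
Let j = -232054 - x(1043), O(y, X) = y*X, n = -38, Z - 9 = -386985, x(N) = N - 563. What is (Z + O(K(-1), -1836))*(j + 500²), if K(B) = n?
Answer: -5540354928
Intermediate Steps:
x(N) = -563 + N
Z = -386976 (Z = 9 - 386985 = -386976)
K(B) = -38
O(y, X) = X*y
j = -232534 (j = -232054 - (-563 + 1043) = -232054 - 1*480 = -232054 - 480 = -232534)
(Z + O(K(-1), -1836))*(j + 500²) = (-386976 - 1836*(-38))*(-232534 + 500²) = (-386976 + 69768)*(-232534 + 250000) = -317208*17466 = -5540354928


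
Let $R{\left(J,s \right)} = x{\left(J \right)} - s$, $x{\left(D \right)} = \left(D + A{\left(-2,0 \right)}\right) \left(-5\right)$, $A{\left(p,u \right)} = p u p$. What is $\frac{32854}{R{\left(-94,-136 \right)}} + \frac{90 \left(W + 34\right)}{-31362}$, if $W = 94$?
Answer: $\frac{85282169}{1583781} \approx 53.847$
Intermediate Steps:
$A{\left(p,u \right)} = u p^{2}$ ($A{\left(p,u \right)} = p p u = u p^{2}$)
$x{\left(D \right)} = - 5 D$ ($x{\left(D \right)} = \left(D + 0 \left(-2\right)^{2}\right) \left(-5\right) = \left(D + 0 \cdot 4\right) \left(-5\right) = \left(D + 0\right) \left(-5\right) = D \left(-5\right) = - 5 D$)
$R{\left(J,s \right)} = - s - 5 J$ ($R{\left(J,s \right)} = - 5 J - s = - s - 5 J$)
$\frac{32854}{R{\left(-94,-136 \right)}} + \frac{90 \left(W + 34\right)}{-31362} = \frac{32854}{\left(-1\right) \left(-136\right) - -470} + \frac{90 \left(94 + 34\right)}{-31362} = \frac{32854}{136 + 470} + 90 \cdot 128 \left(- \frac{1}{31362}\right) = \frac{32854}{606} + 11520 \left(- \frac{1}{31362}\right) = 32854 \cdot \frac{1}{606} - \frac{1920}{5227} = \frac{16427}{303} - \frac{1920}{5227} = \frac{85282169}{1583781}$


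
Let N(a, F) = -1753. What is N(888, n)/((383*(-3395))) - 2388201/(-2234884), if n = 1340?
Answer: 3109259688937/2905986141940 ≈ 1.0700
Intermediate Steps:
N(888, n)/((383*(-3395))) - 2388201/(-2234884) = -1753/(383*(-3395)) - 2388201/(-2234884) = -1753/(-1300285) - 2388201*(-1/2234884) = -1753*(-1/1300285) + 2388201/2234884 = 1753/1300285 + 2388201/2234884 = 3109259688937/2905986141940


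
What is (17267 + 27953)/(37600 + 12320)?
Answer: 2261/2496 ≈ 0.90585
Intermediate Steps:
(17267 + 27953)/(37600 + 12320) = 45220/49920 = 45220*(1/49920) = 2261/2496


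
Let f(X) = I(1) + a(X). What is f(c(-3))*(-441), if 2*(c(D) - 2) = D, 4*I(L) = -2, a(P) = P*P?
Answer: 441/4 ≈ 110.25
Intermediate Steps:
a(P) = P²
I(L) = -½ (I(L) = (¼)*(-2) = -½)
c(D) = 2 + D/2
f(X) = -½ + X²
f(c(-3))*(-441) = (-½ + (2 + (½)*(-3))²)*(-441) = (-½ + (2 - 3/2)²)*(-441) = (-½ + (½)²)*(-441) = (-½ + ¼)*(-441) = -¼*(-441) = 441/4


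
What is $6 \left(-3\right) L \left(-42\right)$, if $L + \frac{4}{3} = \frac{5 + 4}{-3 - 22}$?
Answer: $- \frac{32004}{25} \approx -1280.2$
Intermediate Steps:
$L = - \frac{127}{75}$ ($L = - \frac{4}{3} + \frac{5 + 4}{-3 - 22} = - \frac{4}{3} + \frac{9}{-25} = - \frac{4}{3} + 9 \left(- \frac{1}{25}\right) = - \frac{4}{3} - \frac{9}{25} = - \frac{127}{75} \approx -1.6933$)
$6 \left(-3\right) L \left(-42\right) = 6 \left(-3\right) \left(- \frac{127}{75}\right) \left(-42\right) = \left(-18\right) \left(- \frac{127}{75}\right) \left(-42\right) = \frac{762}{25} \left(-42\right) = - \frac{32004}{25}$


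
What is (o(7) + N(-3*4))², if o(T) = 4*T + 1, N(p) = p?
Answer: 289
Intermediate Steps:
o(T) = 1 + 4*T
(o(7) + N(-3*4))² = ((1 + 4*7) - 3*4)² = ((1 + 28) - 12)² = (29 - 12)² = 17² = 289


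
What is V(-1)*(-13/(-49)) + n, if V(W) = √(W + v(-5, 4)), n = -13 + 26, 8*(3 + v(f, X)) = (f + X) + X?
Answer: 13 + 13*I*√58/196 ≈ 13.0 + 0.50513*I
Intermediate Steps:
v(f, X) = -3 + X/4 + f/8 (v(f, X) = -3 + ((f + X) + X)/8 = -3 + ((X + f) + X)/8 = -3 + (f + 2*X)/8 = -3 + (X/4 + f/8) = -3 + X/4 + f/8)
n = 13
V(W) = √(-21/8 + W) (V(W) = √(W + (-3 + (¼)*4 + (⅛)*(-5))) = √(W + (-3 + 1 - 5/8)) = √(W - 21/8) = √(-21/8 + W))
V(-1)*(-13/(-49)) + n = (√(-42 + 16*(-1))/4)*(-13/(-49)) + 13 = (√(-42 - 16)/4)*(-13*(-1/49)) + 13 = (√(-58)/4)*(13/49) + 13 = ((I*√58)/4)*(13/49) + 13 = (I*√58/4)*(13/49) + 13 = 13*I*√58/196 + 13 = 13 + 13*I*√58/196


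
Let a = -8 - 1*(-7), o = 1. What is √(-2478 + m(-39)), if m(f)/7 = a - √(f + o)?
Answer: √(-2485 - 7*I*√38) ≈ 0.4328 - 49.852*I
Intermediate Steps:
a = -1 (a = -8 + 7 = -1)
m(f) = -7 - 7*√(1 + f) (m(f) = 7*(-1 - √(f + 1)) = 7*(-1 - √(1 + f)) = -7 - 7*√(1 + f))
√(-2478 + m(-39)) = √(-2478 + (-7 - 7*√(1 - 39))) = √(-2478 + (-7 - 7*I*√38)) = √(-2485 - 7*I*√38)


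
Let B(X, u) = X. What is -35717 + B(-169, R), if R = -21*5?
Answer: -35886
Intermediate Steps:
R = -105
-35717 + B(-169, R) = -35717 - 169 = -35886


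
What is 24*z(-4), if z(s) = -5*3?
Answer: -360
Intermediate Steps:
z(s) = -15
24*z(-4) = 24*(-15) = -360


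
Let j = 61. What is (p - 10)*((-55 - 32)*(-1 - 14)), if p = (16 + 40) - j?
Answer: -19575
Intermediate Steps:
p = -5 (p = (16 + 40) - 1*61 = 56 - 61 = -5)
(p - 10)*((-55 - 32)*(-1 - 14)) = (-5 - 10)*((-55 - 32)*(-1 - 14)) = -(-1305)*(-15) = -15*1305 = -19575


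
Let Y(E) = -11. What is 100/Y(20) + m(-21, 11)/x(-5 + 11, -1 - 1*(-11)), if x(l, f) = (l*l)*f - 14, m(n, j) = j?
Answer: -34479/3806 ≈ -9.0591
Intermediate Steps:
x(l, f) = -14 + f*l**2 (x(l, f) = l**2*f - 14 = f*l**2 - 14 = -14 + f*l**2)
100/Y(20) + m(-21, 11)/x(-5 + 11, -1 - 1*(-11)) = 100/(-11) + 11/(-14 + (-1 - 1*(-11))*(-5 + 11)**2) = 100*(-1/11) + 11/(-14 + (-1 + 11)*6**2) = -100/11 + 11/(-14 + 10*36) = -100/11 + 11/(-14 + 360) = -100/11 + 11/346 = -34479/3806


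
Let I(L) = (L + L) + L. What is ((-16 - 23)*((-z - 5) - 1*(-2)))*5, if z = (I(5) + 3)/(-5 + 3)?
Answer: -1170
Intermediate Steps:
I(L) = 3*L (I(L) = 2*L + L = 3*L)
z = -9 (z = (3*5 + 3)/(-5 + 3) = (15 + 3)/(-2) = 18*(-½) = -9)
((-16 - 23)*((-z - 5) - 1*(-2)))*5 = ((-16 - 23)*((-1*(-9) - 5) - 1*(-2)))*5 = -39*((9 - 5) + 2)*5 = -39*(4 + 2)*5 = -39*6*5 = -234*5 = -1170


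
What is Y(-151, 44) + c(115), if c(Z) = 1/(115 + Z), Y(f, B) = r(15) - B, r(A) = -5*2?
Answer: -12419/230 ≈ -53.996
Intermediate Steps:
r(A) = -10
Y(f, B) = -10 - B
Y(-151, 44) + c(115) = (-10 - 1*44) + 1/(115 + 115) = (-10 - 44) + 1/230 = -54 + 1/230 = -12419/230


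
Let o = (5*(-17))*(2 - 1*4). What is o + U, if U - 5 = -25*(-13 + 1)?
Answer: 475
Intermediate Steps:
o = 170 (o = -85*(2 - 4) = -85*(-2) = 170)
U = 305 (U = 5 - 25*(-13 + 1) = 5 - 25*(-12) = 5 + 300 = 305)
o + U = 170 + 305 = 475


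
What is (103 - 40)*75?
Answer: 4725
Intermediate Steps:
(103 - 40)*75 = 63*75 = 4725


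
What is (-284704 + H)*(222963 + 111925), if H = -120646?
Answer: -135746850800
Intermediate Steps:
(-284704 + H)*(222963 + 111925) = (-284704 - 120646)*(222963 + 111925) = -405350*334888 = -135746850800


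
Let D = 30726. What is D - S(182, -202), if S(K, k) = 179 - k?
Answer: 30345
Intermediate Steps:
D - S(182, -202) = 30726 - (179 - 1*(-202)) = 30726 - (179 + 202) = 30726 - 1*381 = 30726 - 381 = 30345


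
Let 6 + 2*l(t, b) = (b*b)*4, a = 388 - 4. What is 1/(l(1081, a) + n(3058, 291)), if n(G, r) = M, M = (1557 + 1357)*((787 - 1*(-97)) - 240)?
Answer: 1/2171525 ≈ 4.6051e-7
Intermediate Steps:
a = 384
l(t, b) = -3 + 2*b² (l(t, b) = -3 + ((b*b)*4)/2 = -3 + (b²*4)/2 = -3 + (4*b²)/2 = -3 + 2*b²)
M = 1876616 (M = 2914*((787 + 97) - 240) = 2914*(884 - 240) = 2914*644 = 1876616)
n(G, r) = 1876616
1/(l(1081, a) + n(3058, 291)) = 1/((-3 + 2*384²) + 1876616) = 1/((-3 + 2*147456) + 1876616) = 1/((-3 + 294912) + 1876616) = 1/(294909 + 1876616) = 1/2171525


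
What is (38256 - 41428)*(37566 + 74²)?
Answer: -136529224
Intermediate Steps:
(38256 - 41428)*(37566 + 74²) = -3172*(37566 + 5476) = -3172*43042 = -136529224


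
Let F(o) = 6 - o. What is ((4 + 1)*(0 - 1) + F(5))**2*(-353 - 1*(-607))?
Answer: 4064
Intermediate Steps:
((4 + 1)*(0 - 1) + F(5))**2*(-353 - 1*(-607)) = ((4 + 1)*(0 - 1) + (6 - 1*5))**2*(-353 - 1*(-607)) = (5*(-1) + (6 - 5))**2*(-353 + 607) = (-5 + 1)**2*254 = (-4)**2*254 = 16*254 = 4064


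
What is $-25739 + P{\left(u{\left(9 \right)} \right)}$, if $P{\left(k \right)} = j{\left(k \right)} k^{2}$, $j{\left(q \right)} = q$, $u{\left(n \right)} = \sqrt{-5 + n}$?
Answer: $-25731$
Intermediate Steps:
$P{\left(k \right)} = k^{3}$ ($P{\left(k \right)} = k k^{2} = k^{3}$)
$-25739 + P{\left(u{\left(9 \right)} \right)} = -25739 + \left(\sqrt{-5 + 9}\right)^{3} = -25739 + \left(\sqrt{4}\right)^{3} = -25739 + 2^{3} = -25739 + 8 = -25731$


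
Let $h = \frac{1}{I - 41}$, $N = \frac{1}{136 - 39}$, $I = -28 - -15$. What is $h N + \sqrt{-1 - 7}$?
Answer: $- \frac{1}{5238} + 2 i \sqrt{2} \approx -0.00019091 + 2.8284 i$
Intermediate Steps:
$I = -13$ ($I = -28 + 15 = -13$)
$N = \frac{1}{97} \approx 0.010309$
$h = - \frac{1}{54}$ ($h = \frac{1}{-13 - 41} = \frac{1}{-54} = - \frac{1}{54} \approx -0.018519$)
$h N + \sqrt{-1 - 7} = \left(- \frac{1}{54}\right) \frac{1}{97} + \sqrt{-1 - 7} = - \frac{1}{5238} + \sqrt{-8} = - \frac{1}{5238} + 2 i \sqrt{2}$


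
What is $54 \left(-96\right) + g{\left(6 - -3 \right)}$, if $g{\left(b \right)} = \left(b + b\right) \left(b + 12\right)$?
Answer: $-4806$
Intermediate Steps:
$g{\left(b \right)} = 2 b \left(12 + b\right)$
$54 \left(-96\right) + g{\left(6 - -3 \right)} = 54 \left(-96\right) + 2 \left(6 - -3\right) \left(12 + \left(6 - -3\right)\right) = -5184 + 2 \left(6 + 3\right) \left(12 + \left(6 + 3\right)\right) = -5184 + 2 \cdot 9 \left(12 + 9\right) = -5184 + 2 \cdot 9 \cdot 21 = -5184 + 378 = -4806$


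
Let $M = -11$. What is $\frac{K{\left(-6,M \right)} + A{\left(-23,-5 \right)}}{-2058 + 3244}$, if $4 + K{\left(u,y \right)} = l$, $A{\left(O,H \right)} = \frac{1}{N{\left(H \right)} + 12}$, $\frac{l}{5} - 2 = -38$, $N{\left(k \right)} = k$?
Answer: $- \frac{1287}{8302} \approx -0.15502$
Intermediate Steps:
$l = -180$ ($l = 10 + 5 \left(-38\right) = 10 - 190 = -180$)
$A{\left(O,H \right)} = \frac{1}{12 + H}$ ($A{\left(O,H \right)} = \frac{1}{H + 12} = \frac{1}{12 + H}$)
$K{\left(u,y \right)} = -184$ ($K{\left(u,y \right)} = -4 - 180 = -184$)
$\frac{K{\left(-6,M \right)} + A{\left(-23,-5 \right)}}{-2058 + 3244} = \frac{-184 + \frac{1}{12 - 5}}{-2058 + 3244} = \frac{-184 + \frac{1}{7}}{1186} = \left(-184 + \frac{1}{7}\right) \frac{1}{1186} = \left(- \frac{1287}{7}\right) \frac{1}{1186} = - \frac{1287}{8302}$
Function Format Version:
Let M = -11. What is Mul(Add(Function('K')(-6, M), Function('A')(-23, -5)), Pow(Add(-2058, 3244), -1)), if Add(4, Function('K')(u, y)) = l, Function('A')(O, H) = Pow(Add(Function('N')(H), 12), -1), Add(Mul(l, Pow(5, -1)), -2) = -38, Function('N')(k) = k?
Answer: Rational(-1287, 8302) ≈ -0.15502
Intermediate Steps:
l = -180 (l = Add(10, Mul(5, -38)) = Add(10, -190) = -180)
Function('A')(O, H) = Pow(Add(12, H), -1) (Function('A')(O, H) = Pow(Add(H, 12), -1) = Pow(Add(12, H), -1))
Function('K')(u, y) = -184 (Function('K')(u, y) = Add(-4, -180) = -184)
Mul(Add(Function('K')(-6, M), Function('A')(-23, -5)), Pow(Add(-2058, 3244), -1)) = Mul(Add(-184, Pow(Add(12, -5), -1)), Pow(Add(-2058, 3244), -1)) = Mul(Add(-184, Pow(7, -1)), Pow(1186, -1)) = Mul(Add(-184, Rational(1, 7)), Rational(1, 1186)) = Mul(Rational(-1287, 7), Rational(1, 1186)) = Rational(-1287, 8302)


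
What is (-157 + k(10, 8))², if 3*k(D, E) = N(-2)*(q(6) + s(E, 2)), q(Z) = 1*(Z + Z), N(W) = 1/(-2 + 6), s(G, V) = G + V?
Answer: 866761/36 ≈ 24077.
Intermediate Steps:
N(W) = ¼ (N(W) = 1/4 = ¼)
q(Z) = 2*Z (q(Z) = 1*(2*Z) = 2*Z)
k(D, E) = 7/6 + E/12 (k(D, E) = ((2*6 + (E + 2))/4)/3 = ((12 + (2 + E))/4)/3 = ((14 + E)/4)/3 = (7/2 + E/4)/3 = 7/6 + E/12)
(-157 + k(10, 8))² = (-157 + (7/6 + (1/12)*8))² = (-157 + (7/6 + ⅔))² = (-157 + 11/6)² = (-931/6)² = 866761/36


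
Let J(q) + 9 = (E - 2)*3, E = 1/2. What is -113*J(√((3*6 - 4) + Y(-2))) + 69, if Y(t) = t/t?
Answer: 3189/2 ≈ 1594.5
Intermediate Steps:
E = ½ ≈ 0.50000
Y(t) = 1
J(q) = -27/2 (J(q) = -9 + (½ - 2)*3 = -9 - 3/2*3 = -9 - 9/2 = -27/2)
-113*J(√((3*6 - 4) + Y(-2))) + 69 = -113*(-27/2) + 69 = 3051/2 + 69 = 3189/2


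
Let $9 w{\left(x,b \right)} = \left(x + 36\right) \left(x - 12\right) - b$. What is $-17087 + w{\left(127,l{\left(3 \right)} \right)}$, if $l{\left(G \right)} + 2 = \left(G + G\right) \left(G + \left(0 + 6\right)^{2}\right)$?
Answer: $-15030$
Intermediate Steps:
$l{\left(G \right)} = -2 + 2 G \left(36 + G\right)$ ($l{\left(G \right)} = -2 + \left(G + G\right) \left(G + \left(0 + 6\right)^{2}\right) = -2 + 2 G \left(G + 6^{2}\right) = -2 + 2 G \left(G + 36\right) = -2 + 2 G \left(36 + G\right)$)
$w{\left(x,b \right)} = - \frac{b}{9} + \frac{\left(-12 + x\right) \left(36 + x\right)}{9}$ ($w{\left(x,b \right)} = \frac{\left(x + 36\right) \left(x - 12\right) - b}{9} = \frac{\left(36 + x\right) \left(-12 + x\right) - b}{9} = \frac{\left(-12 + x\right) \left(36 + x\right) - b}{9} = \frac{- b + \left(-12 + x\right) \left(36 + x\right)}{9} = - \frac{b}{9} + \frac{\left(-12 + x\right) \left(36 + x\right)}{9}$)
$-17087 + w{\left(127,l{\left(3 \right)} \right)} = -17087 + \left(-48 - \frac{-2 + 2 \cdot 3^{2} + 72 \cdot 3}{9} + \frac{127^{2}}{9} + \frac{8}{3} \cdot 127\right) = -17087 + \left(-48 - \frac{-2 + 2 \cdot 9 + 216}{9} + \frac{1}{9} \cdot 16129 + \frac{1016}{3}\right) = -17087 + \left(-48 - \frac{-2 + 18 + 216}{9} + \frac{16129}{9} + \frac{1016}{3}\right) = -17087 + \left(-48 - \frac{232}{9} + \frac{16129}{9} + \frac{1016}{3}\right) = -17087 + 2057 = -15030$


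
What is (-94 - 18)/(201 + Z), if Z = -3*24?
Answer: -112/129 ≈ -0.86822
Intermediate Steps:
Z = -72
(-94 - 18)/(201 + Z) = (-94 - 18)/(201 - 72) = -112/129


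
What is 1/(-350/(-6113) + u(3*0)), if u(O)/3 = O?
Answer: 6113/350 ≈ 17.466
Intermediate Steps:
u(O) = 3*O
1/(-350/(-6113) + u(3*0)) = 1/(-350/(-6113) + 3*(3*0)) = 1/(-350*(-1/6113) + 3*0) = 1/(350/6113 + 0) = 1/(350/6113) = 6113/350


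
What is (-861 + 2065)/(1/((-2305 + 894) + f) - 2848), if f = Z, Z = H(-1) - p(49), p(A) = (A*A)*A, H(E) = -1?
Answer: -143349444/339085729 ≈ -0.42275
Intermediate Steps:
p(A) = A³ (p(A) = A²*A = A³)
Z = -117650 (Z = -1 - 1*49³ = -1 - 1*117649 = -1 - 117649 = -117650)
f = -117650
(-861 + 2065)/(1/((-2305 + 894) + f) - 2848) = (-861 + 2065)/(1/((-2305 + 894) - 117650) - 2848) = 1204/(1/(-1411 - 117650) - 2848) = 1204/(1/(-119061) - 2848) = 1204/(-1/119061 - 2848) = 1204/(-339085729/119061) = 1204*(-119061/339085729) = -143349444/339085729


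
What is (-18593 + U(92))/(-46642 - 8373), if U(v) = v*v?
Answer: 10129/55015 ≈ 0.18411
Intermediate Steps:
U(v) = v²
(-18593 + U(92))/(-46642 - 8373) = (-18593 + 92²)/(-46642 - 8373) = (-18593 + 8464)/(-55015) = -10129*(-1/55015) = 10129/55015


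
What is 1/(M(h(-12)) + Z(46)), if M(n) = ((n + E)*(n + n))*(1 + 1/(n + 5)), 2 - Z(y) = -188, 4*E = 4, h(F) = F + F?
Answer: 19/23482 ≈ 0.00080913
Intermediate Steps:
h(F) = 2*F
E = 1 (E = (¼)*4 = 1)
Z(y) = 190 (Z(y) = 2 - 1*(-188) = 2 + 188 = 190)
M(n) = 2*n*(1 + n)*(1 + 1/(5 + n)) (M(n) = ((n + 1)*(n + n))*(1 + 1/(n + 5)) = ((1 + n)*(2*n))*(1 + 1/(5 + n)) = (2*n*(1 + n))*(1 + 1/(5 + n)) = 2*n*(1 + n)*(1 + 1/(5 + n)))
1/(M(h(-12)) + Z(46)) = 1/(2*(2*(-12))*(6 + (2*(-12))² + 7*(2*(-12)))/(5 + 2*(-12)) + 190) = 1/(2*(-24)*(6 + (-24)² + 7*(-24))/(5 - 24) + 190) = 1/(2*(-24)*(6 + 576 - 168)/(-19) + 190) = 1/(2*(-24)*(-1/19)*414 + 190) = 1/(19872/19 + 190) = 1/(23482/19) = 19/23482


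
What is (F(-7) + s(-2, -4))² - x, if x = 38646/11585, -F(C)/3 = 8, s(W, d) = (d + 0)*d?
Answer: 702794/11585 ≈ 60.664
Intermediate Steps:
s(W, d) = d² (s(W, d) = d*d = d²)
F(C) = -24 (F(C) = -3*8 = -24)
x = 38646/11585 (x = 38646*(1/11585) = 38646/11585 ≈ 3.3359)
(F(-7) + s(-2, -4))² - x = (-24 + (-4)²)² - 1*38646/11585 = (-24 + 16)² - 38646/11585 = (-8)² - 38646/11585 = 64 - 38646/11585 = 702794/11585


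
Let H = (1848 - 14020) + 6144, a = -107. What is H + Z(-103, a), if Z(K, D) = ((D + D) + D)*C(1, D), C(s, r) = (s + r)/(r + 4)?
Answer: -654910/103 ≈ -6358.4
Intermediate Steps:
C(s, r) = (r + s)/(4 + r)
Z(K, D) = 3*D*(1 + D)/(4 + D) (Z(K, D) = ((D + D) + D)*((D + 1)/(4 + D)) = (2*D + D)*((1 + D)/(4 + D)) = (3*D)*((1 + D)/(4 + D)) = 3*D*(1 + D)/(4 + D))
H = -6028 (H = -12172 + 6144 = -6028)
H + Z(-103, a) = -6028 + 3*(-107)*(1 - 107)/(4 - 107) = -6028 + 3*(-107)*(-106)/(-103) = -6028 + 3*(-107)*(-1/103)*(-106) = -6028 - 34026/103 = -654910/103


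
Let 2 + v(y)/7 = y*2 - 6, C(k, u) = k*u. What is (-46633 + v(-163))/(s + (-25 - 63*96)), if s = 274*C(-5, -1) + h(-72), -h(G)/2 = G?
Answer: 48971/4559 ≈ 10.742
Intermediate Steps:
h(G) = -2*G
v(y) = -56 + 14*y (v(y) = -14 + 7*(y*2 - 6) = -14 + 7*(2*y - 6) = -14 + 7*(-6 + 2*y) = -14 + (-42 + 14*y) = -56 + 14*y)
s = 1514 (s = 274*(-5*(-1)) - 2*(-72) = 274*5 + 144 = 1370 + 144 = 1514)
(-46633 + v(-163))/(s + (-25 - 63*96)) = (-46633 + (-56 + 14*(-163)))/(1514 + (-25 - 63*96)) = (-46633 + (-56 - 2282))/(1514 + (-25 - 6048)) = (-46633 - 2338)/(1514 - 6073) = -48971/(-4559) = -48971*(-1/4559) = 48971/4559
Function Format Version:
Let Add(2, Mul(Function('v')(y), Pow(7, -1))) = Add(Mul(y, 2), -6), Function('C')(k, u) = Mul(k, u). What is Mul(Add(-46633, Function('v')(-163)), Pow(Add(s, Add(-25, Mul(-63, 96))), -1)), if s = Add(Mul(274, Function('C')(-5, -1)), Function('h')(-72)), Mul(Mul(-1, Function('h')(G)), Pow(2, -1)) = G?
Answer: Rational(48971, 4559) ≈ 10.742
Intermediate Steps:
Function('h')(G) = Mul(-2, G)
Function('v')(y) = Add(-56, Mul(14, y)) (Function('v')(y) = Add(-14, Mul(7, Add(Mul(y, 2), -6))) = Add(-14, Mul(7, Add(Mul(2, y), -6))) = Add(-14, Mul(7, Add(-6, Mul(2, y)))) = Add(-14, Add(-42, Mul(14, y))) = Add(-56, Mul(14, y)))
s = 1514 (s = Add(Mul(274, Mul(-5, -1)), Mul(-2, -72)) = Add(Mul(274, 5), 144) = Add(1370, 144) = 1514)
Mul(Add(-46633, Function('v')(-163)), Pow(Add(s, Add(-25, Mul(-63, 96))), -1)) = Mul(Add(-46633, Add(-56, Mul(14, -163))), Pow(Add(1514, Add(-25, Mul(-63, 96))), -1)) = Mul(Add(-46633, Add(-56, -2282)), Pow(Add(1514, Add(-25, -6048)), -1)) = Mul(Add(-46633, -2338), Pow(Add(1514, -6073), -1)) = Mul(-48971, Pow(-4559, -1)) = Mul(-48971, Rational(-1, 4559)) = Rational(48971, 4559)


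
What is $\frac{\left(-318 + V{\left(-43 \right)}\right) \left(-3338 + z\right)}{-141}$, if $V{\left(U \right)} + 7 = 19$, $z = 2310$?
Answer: $- \frac{104856}{47} \approx -2231.0$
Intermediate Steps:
$V{\left(U \right)} = 12$ ($V{\left(U \right)} = -7 + 19 = 12$)
$\frac{\left(-318 + V{\left(-43 \right)}\right) \left(-3338 + z\right)}{-141} = \frac{\left(-318 + 12\right) \left(-3338 + 2310\right)}{-141} = \left(-306\right) \left(-1028\right) \left(- \frac{1}{141}\right) = 314568 \left(- \frac{1}{141}\right) = - \frac{104856}{47}$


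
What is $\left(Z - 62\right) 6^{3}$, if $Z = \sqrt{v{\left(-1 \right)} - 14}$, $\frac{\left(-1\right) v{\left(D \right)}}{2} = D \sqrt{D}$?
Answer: $-13392 + 216 \sqrt{-14 + 2 i} \approx -13334.0 + 810.25 i$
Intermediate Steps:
$v{\left(D \right)} = - 2 D^{\frac{3}{2}}$ ($v{\left(D \right)} = - 2 D \sqrt{D} = - 2 D^{\frac{3}{2}}$)
$Z = \sqrt{-14 + 2 i}$ ($Z = \sqrt{- 2 \left(-1\right)^{\frac{3}{2}} - 14} = \sqrt{- 2 \left(- i\right) - 14} = \sqrt{2 i - 14} = \sqrt{-14 + 2 i} \approx 0.26659 + 3.7511 i$)
$\left(Z - 62\right) 6^{3} = \left(\sqrt{-14 + 2 i} - 62\right) 6^{3} = \left(-62 + \sqrt{-14 + 2 i}\right) 216 = -13392 + 216 \sqrt{-14 + 2 i}$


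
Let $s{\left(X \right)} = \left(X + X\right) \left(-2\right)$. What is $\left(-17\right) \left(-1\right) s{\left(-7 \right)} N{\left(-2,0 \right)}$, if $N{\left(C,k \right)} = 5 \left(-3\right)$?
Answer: $-7140$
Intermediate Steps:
$N{\left(C,k \right)} = -15$
$s{\left(X \right)} = - 4 X$ ($s{\left(X \right)} = 2 X \left(-2\right) = - 4 X$)
$\left(-17\right) \left(-1\right) s{\left(-7 \right)} N{\left(-2,0 \right)} = \left(-17\right) \left(-1\right) \left(\left(-4\right) \left(-7\right)\right) \left(-15\right) = 17 \cdot 28 \left(-15\right) = 476 \left(-15\right) = -7140$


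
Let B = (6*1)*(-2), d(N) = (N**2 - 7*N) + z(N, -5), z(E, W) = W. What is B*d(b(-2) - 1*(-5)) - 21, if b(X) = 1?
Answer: 111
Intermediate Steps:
d(N) = -5 + N**2 - 7*N (d(N) = (N**2 - 7*N) - 5 = -5 + N**2 - 7*N)
B = -12 (B = 6*(-2) = -12)
B*d(b(-2) - 1*(-5)) - 21 = -12*(-5 + (1 - 1*(-5))**2 - 7*(1 - 1*(-5))) - 21 = -12*(-5 + (1 + 5)**2 - 7*(1 + 5)) - 21 = -12*(-5 + 6**2 - 7*6) - 21 = -12*(-5 + 36 - 42) - 21 = -12*(-11) - 21 = 132 - 21 = 111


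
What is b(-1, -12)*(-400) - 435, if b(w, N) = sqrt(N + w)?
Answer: -435 - 400*I*sqrt(13) ≈ -435.0 - 1442.2*I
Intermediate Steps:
b(-1, -12)*(-400) - 435 = sqrt(-12 - 1)*(-400) - 435 = sqrt(-13)*(-400) - 435 = (I*sqrt(13))*(-400) - 435 = -400*I*sqrt(13) - 435 = -435 - 400*I*sqrt(13)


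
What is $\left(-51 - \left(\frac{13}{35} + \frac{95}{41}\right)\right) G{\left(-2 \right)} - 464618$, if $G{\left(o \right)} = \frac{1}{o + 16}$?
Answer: $- \frac{9334252663}{20090} \approx -4.6462 \cdot 10^{5}$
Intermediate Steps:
$G{\left(o \right)} = \frac{1}{16 + o}$
$\left(-51 - \left(\frac{13}{35} + \frac{95}{41}\right)\right) G{\left(-2 \right)} - 464618 = \frac{-51 - \left(\frac{13}{35} + \frac{95}{41}\right)}{16 - 2} - 464618 = \frac{-51 - \frac{3858}{1435}}{14} - 464618 = \left(-51 - \frac{3858}{1435}\right) \frac{1}{14} - 464618 = \left(- \frac{77043}{1435}\right) \frac{1}{14} - 464618 = - \frac{77043}{20090} - 464618 = - \frac{9334252663}{20090}$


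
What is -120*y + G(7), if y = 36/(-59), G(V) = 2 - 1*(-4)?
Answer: 4674/59 ≈ 79.220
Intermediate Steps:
G(V) = 6 (G(V) = 2 + 4 = 6)
y = -36/59 (y = 36*(-1/59) = -36/59 ≈ -0.61017)
-120*y + G(7) = -120*(-36/59) + 6 = 4320/59 + 6 = 4674/59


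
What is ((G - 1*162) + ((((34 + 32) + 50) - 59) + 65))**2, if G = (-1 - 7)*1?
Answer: 2304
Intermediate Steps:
G = -8 (G = -8*1 = -8)
((G - 1*162) + ((((34 + 32) + 50) - 59) + 65))**2 = ((-8 - 1*162) + ((((34 + 32) + 50) - 59) + 65))**2 = ((-8 - 162) + (((66 + 50) - 59) + 65))**2 = (-170 + ((116 - 59) + 65))**2 = (-170 + (57 + 65))**2 = (-170 + 122)**2 = (-48)**2 = 2304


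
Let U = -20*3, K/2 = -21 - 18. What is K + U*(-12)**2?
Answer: -8718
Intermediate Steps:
K = -78 (K = 2*(-21 - 18) = 2*(-39) = -78)
U = -60
K + U*(-12)**2 = -78 - 60*(-12)**2 = -78 - 60*144 = -78 - 8640 = -8718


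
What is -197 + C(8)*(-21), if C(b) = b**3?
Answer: -10949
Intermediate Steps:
-197 + C(8)*(-21) = -197 + 8**3*(-21) = -197 + 512*(-21) = -197 - 10752 = -10949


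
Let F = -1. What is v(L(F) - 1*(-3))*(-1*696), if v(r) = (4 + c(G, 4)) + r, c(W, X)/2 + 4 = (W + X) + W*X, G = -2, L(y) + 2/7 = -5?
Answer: 89088/7 ≈ 12727.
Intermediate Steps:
L(y) = -37/7 (L(y) = -2/7 - 5 = -37/7)
c(W, X) = -8 + 2*W + 2*X + 2*W*X (c(W, X) = -8 + 2*((W + X) + W*X) = -8 + 2*(W + X + W*X) = -8 + (2*W + 2*X + 2*W*X) = -8 + 2*W + 2*X + 2*W*X)
v(r) = -16 + r (v(r) = (4 + (-8 + 2*(-2) + 2*4 + 2*(-2)*4)) + r = (4 + (-8 - 4 + 8 - 16)) + r = (4 - 20) + r = -16 + r)
v(L(F) - 1*(-3))*(-1*696) = (-16 + (-37/7 - 1*(-3)))*(-1*696) = (-16 + (-37/7 + 3))*(-696) = (-16 - 16/7)*(-696) = -128/7*(-696) = 89088/7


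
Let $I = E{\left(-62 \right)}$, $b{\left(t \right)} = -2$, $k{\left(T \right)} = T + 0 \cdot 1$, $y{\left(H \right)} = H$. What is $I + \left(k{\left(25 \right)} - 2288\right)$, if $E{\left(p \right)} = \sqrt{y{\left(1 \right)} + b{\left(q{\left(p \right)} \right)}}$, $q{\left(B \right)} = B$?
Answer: $-2263 + i \approx -2263.0 + 1.0 i$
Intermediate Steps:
$k{\left(T \right)} = T$ ($k{\left(T \right)} = T + 0 = T$)
$E{\left(p \right)} = i$ ($E{\left(p \right)} = \sqrt{1 - 2} = \sqrt{-1} = i$)
$I = i \approx 1.0 i$
$I + \left(k{\left(25 \right)} - 2288\right) = i + \left(25 - 2288\right) = i - 2263 = -2263 + i$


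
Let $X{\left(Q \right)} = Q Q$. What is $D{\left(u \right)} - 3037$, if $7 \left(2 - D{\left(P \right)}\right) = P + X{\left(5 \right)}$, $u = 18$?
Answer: $- \frac{21288}{7} \approx -3041.1$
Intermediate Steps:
$X{\left(Q \right)} = Q^{2}$
$D{\left(P \right)} = - \frac{11}{7} - \frac{P}{7}$ ($D{\left(P \right)} = 2 - \frac{P + 5^{2}}{7} = 2 - \frac{P + 25}{7} = 2 - \frac{25 + P}{7} = 2 - \left(\frac{25}{7} + \frac{P}{7}\right) = - \frac{11}{7} - \frac{P}{7}$)
$D{\left(u \right)} - 3037 = \left(- \frac{11}{7} - \frac{18}{7}\right) - 3037 = - \frac{29}{7} - 3037 = - \frac{21288}{7}$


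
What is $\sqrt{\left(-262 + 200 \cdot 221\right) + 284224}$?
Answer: $\sqrt{328162} \approx 572.85$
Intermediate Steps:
$\sqrt{\left(-262 + 200 \cdot 221\right) + 284224} = \sqrt{\left(-262 + 44200\right) + 284224} = \sqrt{43938 + 284224} = \sqrt{328162}$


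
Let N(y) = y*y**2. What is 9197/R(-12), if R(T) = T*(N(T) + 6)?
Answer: 9197/20664 ≈ 0.44507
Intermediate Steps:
N(y) = y**3
R(T) = T*(6 + T**3) (R(T) = T*(T**3 + 6) = T*(6 + T**3))
9197/R(-12) = 9197/((-12*(6 + (-12)**3))) = 9197/((-12*(6 - 1728))) = 9197/((-12*(-1722))) = 9197/20664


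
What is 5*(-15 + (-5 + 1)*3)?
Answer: -135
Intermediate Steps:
5*(-15 + (-5 + 1)*3) = 5*(-15 - 4*3) = 5*(-15 - 12) = 5*(-27) = -135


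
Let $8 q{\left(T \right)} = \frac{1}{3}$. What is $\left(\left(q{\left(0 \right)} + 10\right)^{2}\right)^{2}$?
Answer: $\frac{3373402561}{331776} \approx 10168.0$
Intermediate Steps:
$q{\left(T \right)} = \frac{1}{24}$ ($q{\left(T \right)} = \frac{1}{8 \cdot 3} = \frac{1}{8} \cdot \frac{1}{3} = \frac{1}{24}$)
$\left(\left(q{\left(0 \right)} + 10\right)^{2}\right)^{2} = \left(\left(\frac{1}{24} + 10\right)^{2}\right)^{2} = \left(\left(\frac{241}{24}\right)^{2}\right)^{2} = \left(\frac{58081}{576}\right)^{2} = \frac{3373402561}{331776}$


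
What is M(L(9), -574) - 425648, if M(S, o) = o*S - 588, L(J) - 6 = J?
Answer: -434846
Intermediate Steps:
L(J) = 6 + J
M(S, o) = -588 + S*o (M(S, o) = S*o - 588 = -588 + S*o)
M(L(9), -574) - 425648 = (-588 + (6 + 9)*(-574)) - 425648 = (-588 + 15*(-574)) - 425648 = (-588 - 8610) - 425648 = -9198 - 425648 = -434846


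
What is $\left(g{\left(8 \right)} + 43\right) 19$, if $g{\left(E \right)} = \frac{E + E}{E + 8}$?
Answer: $836$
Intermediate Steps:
$g{\left(E \right)} = \frac{2 E}{8 + E}$
$\left(g{\left(8 \right)} + 43\right) 19 = \left(2 \cdot 8 \frac{1}{8 + 8} + 43\right) 19 = \left(2 \cdot 8 \cdot \frac{1}{16} + 43\right) 19 = \left(1 + 43\right) 19 = 44 \cdot 19 = 836$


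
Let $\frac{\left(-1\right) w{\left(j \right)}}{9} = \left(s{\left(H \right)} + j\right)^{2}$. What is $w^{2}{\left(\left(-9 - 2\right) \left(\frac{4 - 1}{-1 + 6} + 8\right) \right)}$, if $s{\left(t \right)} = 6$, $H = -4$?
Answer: $\frac{3119607270081}{625} \approx 4.9914 \cdot 10^{9}$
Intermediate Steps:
$w{\left(j \right)} = - 9 \left(6 + j\right)^{2}$
$w^{2}{\left(\left(-9 - 2\right) \left(\frac{4 - 1}{-1 + 6} + 8\right) \right)} = \left(- 9 \left(6 + \left(-9 - 2\right) \left(\frac{4 - 1}{-1 + 6} + 8\right)\right)^{2}\right)^{2} = \left(- 9 \left(6 - 11 \left(\frac{3}{5} + 8\right)\right)^{2}\right)^{2} = \left(- 9 \left(6 - \frac{473}{5}\right)^{2}\right)^{2} = \left(- 9 \left(- \frac{443}{5}\right)^{2}\right)^{2} = \left(\left(-9\right) \frac{196249}{25}\right)^{2} = \left(- \frac{1766241}{25}\right)^{2} = \frac{3119607270081}{625}$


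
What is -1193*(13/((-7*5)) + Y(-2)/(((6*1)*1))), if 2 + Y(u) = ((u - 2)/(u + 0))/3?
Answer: 223091/315 ≈ 708.23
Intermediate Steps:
Y(u) = -2 + (-2 + u)/(3*u) (Y(u) = -2 + ((u - 2)/(u + 0))/3 = -2 + ((-2 + u)/u)*(⅓) = -2 + (-2 + u)/(3*u))
-1193*(13/((-7*5)) + Y(-2)/(((6*1)*1))) = -1193*(13/((-7*5)) + ((⅓)*(-2 - 5*(-2))/(-2))/(((6*1)*1))) = -1193*(13/(-35) + ((⅓)*(-½)*(-2 + 10))/((6*1))) = -1193*(13*(-1/35) + ((⅓)*(-½)*8)/6) = -1193*(-13/35 - 4/3*⅙) = -1193*(-13/35 - 2/9) = -1193*(-187/315) = 223091/315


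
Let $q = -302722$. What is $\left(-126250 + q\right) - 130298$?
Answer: $-559270$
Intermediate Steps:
$\left(-126250 + q\right) - 130298 = \left(-126250 - 302722\right) - 130298 = -428972 - 130298 = -559270$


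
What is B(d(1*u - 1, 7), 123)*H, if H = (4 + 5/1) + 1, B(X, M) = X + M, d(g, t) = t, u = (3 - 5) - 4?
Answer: 1300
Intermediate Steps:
u = -6 (u = -2 - 4 = -6)
B(X, M) = M + X
H = 10 (H = (4 + 5*1) + 1 = (4 + 5) + 1 = 9 + 1 = 10)
B(d(1*u - 1, 7), 123)*H = (123 + 7)*10 = 130*10 = 1300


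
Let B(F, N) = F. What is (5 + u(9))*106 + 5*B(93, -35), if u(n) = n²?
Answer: 9581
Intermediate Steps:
(5 + u(9))*106 + 5*B(93, -35) = (5 + 9²)*106 + 5*93 = (5 + 81)*106 + 465 = 86*106 + 465 = 9116 + 465 = 9581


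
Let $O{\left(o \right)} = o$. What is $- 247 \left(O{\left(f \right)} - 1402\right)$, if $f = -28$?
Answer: $353210$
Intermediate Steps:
$- 247 \left(O{\left(f \right)} - 1402\right) = - 247 \left(-28 - 1402\right) = \left(-247\right) \left(-1430\right) = 353210$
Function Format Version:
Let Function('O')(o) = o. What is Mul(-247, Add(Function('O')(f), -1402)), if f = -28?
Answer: 353210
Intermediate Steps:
Mul(-247, Add(Function('O')(f), -1402)) = Mul(-247, Add(-28, -1402)) = Mul(-247, -1430) = 353210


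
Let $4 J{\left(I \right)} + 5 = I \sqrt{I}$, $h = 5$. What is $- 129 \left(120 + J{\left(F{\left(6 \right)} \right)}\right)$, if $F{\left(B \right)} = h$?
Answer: $- \frac{61275}{4} - \frac{645 \sqrt{5}}{4} \approx -15679.0$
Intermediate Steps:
$F{\left(B \right)} = 5$
$J{\left(I \right)} = - \frac{5}{4} + \frac{I^{\frac{3}{2}}}{4}$ ($J{\left(I \right)} = - \frac{5}{4} + \frac{I \sqrt{I}}{4} = - \frac{5}{4} + \frac{I^{\frac{3}{2}}}{4}$)
$- 129 \left(120 + J{\left(F{\left(6 \right)} \right)}\right) = - 129 \left(120 - \left(\frac{5}{4} - \frac{5^{\frac{3}{2}}}{4}\right)\right) = - 129 \left(120 - \left(\frac{5}{4} - \frac{5 \sqrt{5}}{4}\right)\right) = - 129 \left(\frac{475}{4} + \frac{5 \sqrt{5}}{4}\right) = - \frac{61275}{4} - \frac{645 \sqrt{5}}{4}$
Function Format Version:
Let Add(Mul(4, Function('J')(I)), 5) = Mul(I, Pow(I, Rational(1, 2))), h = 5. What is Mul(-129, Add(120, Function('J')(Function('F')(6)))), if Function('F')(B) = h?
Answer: Add(Rational(-61275, 4), Mul(Rational(-645, 4), Pow(5, Rational(1, 2)))) ≈ -15679.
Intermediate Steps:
Function('F')(B) = 5
Function('J')(I) = Add(Rational(-5, 4), Mul(Rational(1, 4), Pow(I, Rational(3, 2)))) (Function('J')(I) = Add(Rational(-5, 4), Mul(Rational(1, 4), Mul(I, Pow(I, Rational(1, 2))))) = Add(Rational(-5, 4), Mul(Rational(1, 4), Pow(I, Rational(3, 2)))))
Mul(-129, Add(120, Function('J')(Function('F')(6)))) = Mul(-129, Add(120, Add(Rational(-5, 4), Mul(Rational(1, 4), Pow(5, Rational(3, 2)))))) = Mul(-129, Add(120, Add(Rational(-5, 4), Mul(Rational(1, 4), Mul(5, Pow(5, Rational(1, 2))))))) = Mul(-129, Add(120, Add(Rational(-5, 4), Mul(Rational(5, 4), Pow(5, Rational(1, 2)))))) = Mul(-129, Add(Rational(475, 4), Mul(Rational(5, 4), Pow(5, Rational(1, 2))))) = Add(Rational(-61275, 4), Mul(Rational(-645, 4), Pow(5, Rational(1, 2))))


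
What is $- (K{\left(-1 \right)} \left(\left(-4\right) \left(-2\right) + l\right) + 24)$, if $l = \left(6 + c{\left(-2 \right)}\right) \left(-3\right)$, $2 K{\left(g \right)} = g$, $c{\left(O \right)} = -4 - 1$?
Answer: $- \frac{43}{2} \approx -21.5$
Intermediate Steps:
$c{\left(O \right)} = -5$ ($c{\left(O \right)} = -4 - 1 = -5$)
$K{\left(g \right)} = \frac{g}{2}$
$l = -3$ ($l = \left(6 - 5\right) \left(-3\right) = 1 \left(-3\right) = -3$)
$- (K{\left(-1 \right)} \left(\left(-4\right) \left(-2\right) + l\right) + 24) = - (\frac{1}{2} \left(-1\right) \left(\left(-4\right) \left(-2\right) - 3\right) + 24) = - (- \frac{8 - 3}{2} + 24) = - (\left(- \frac{1}{2}\right) 5 + 24) = - (- \frac{5}{2} + 24) = \left(-1\right) \frac{43}{2} = - \frac{43}{2}$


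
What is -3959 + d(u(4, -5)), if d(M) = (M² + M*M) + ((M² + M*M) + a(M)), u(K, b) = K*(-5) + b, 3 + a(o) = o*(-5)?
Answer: -1337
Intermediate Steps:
a(o) = -3 - 5*o (a(o) = -3 + o*(-5) = -3 - 5*o)
u(K, b) = b - 5*K (u(K, b) = -5*K + b = b - 5*K)
d(M) = -3 - 5*M + 4*M² (d(M) = (M² + M*M) + ((M² + M*M) + (-3 - 5*M)) = (M² + M²) + ((M² + M²) + (-3 - 5*M)) = 2*M² + (2*M² + (-3 - 5*M)) = 2*M² + (-3 - 5*M + 2*M²) = -3 - 5*M + 4*M²)
-3959 + d(u(4, -5)) = -3959 + (-3 - 5*(-5 - 5*4) + 4*(-5 - 5*4)²) = -3959 + (-3 - 5*(-5 - 20) + 4*(-5 - 20)²) = -3959 + (-3 - 5*(-25) + 4*(-25)²) = -3959 + (-3 + 125 + 4*625) = -3959 + (-3 + 125 + 2500) = -3959 + 2622 = -1337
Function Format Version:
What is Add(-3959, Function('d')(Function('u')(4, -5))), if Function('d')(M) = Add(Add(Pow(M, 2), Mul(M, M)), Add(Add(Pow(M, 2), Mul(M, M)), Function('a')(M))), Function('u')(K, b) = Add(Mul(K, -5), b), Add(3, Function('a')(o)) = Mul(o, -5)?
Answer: -1337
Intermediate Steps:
Function('a')(o) = Add(-3, Mul(-5, o)) (Function('a')(o) = Add(-3, Mul(o, -5)) = Add(-3, Mul(-5, o)))
Function('u')(K, b) = Add(b, Mul(-5, K)) (Function('u')(K, b) = Add(Mul(-5, K), b) = Add(b, Mul(-5, K)))
Function('d')(M) = Add(-3, Mul(-5, M), Mul(4, Pow(M, 2))) (Function('d')(M) = Add(Add(Pow(M, 2), Mul(M, M)), Add(Add(Pow(M, 2), Mul(M, M)), Add(-3, Mul(-5, M)))) = Add(Add(Pow(M, 2), Pow(M, 2)), Add(Add(Pow(M, 2), Pow(M, 2)), Add(-3, Mul(-5, M)))) = Add(Mul(2, Pow(M, 2)), Add(Mul(2, Pow(M, 2)), Add(-3, Mul(-5, M)))) = Add(Mul(2, Pow(M, 2)), Add(-3, Mul(-5, M), Mul(2, Pow(M, 2)))) = Add(-3, Mul(-5, M), Mul(4, Pow(M, 2))))
Add(-3959, Function('d')(Function('u')(4, -5))) = Add(-3959, Add(-3, Mul(-5, Add(-5, Mul(-5, 4))), Mul(4, Pow(Add(-5, Mul(-5, 4)), 2)))) = Add(-3959, Add(-3, Mul(-5, Add(-5, -20)), Mul(4, Pow(Add(-5, -20), 2)))) = Add(-3959, Add(-3, Mul(-5, -25), Mul(4, Pow(-25, 2)))) = Add(-3959, Add(-3, 125, Mul(4, 625))) = Add(-3959, Add(-3, 125, 2500)) = Add(-3959, 2622) = -1337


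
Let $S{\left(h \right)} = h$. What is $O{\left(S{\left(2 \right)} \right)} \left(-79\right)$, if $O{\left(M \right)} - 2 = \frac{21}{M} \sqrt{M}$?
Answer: $-158 - \frac{1659 \sqrt{2}}{2} \approx -1331.1$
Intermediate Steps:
$O{\left(M \right)} = 2 + \frac{21}{\sqrt{M}}$ ($O{\left(M \right)} = 2 + \frac{21}{M} \sqrt{M} = 2 + \frac{21}{\sqrt{M}}$)
$O{\left(S{\left(2 \right)} \right)} \left(-79\right) = \left(2 + \frac{21}{\sqrt{2}}\right) \left(-79\right) = \left(2 + 21 \frac{\sqrt{2}}{2}\right) \left(-79\right) = \left(2 + \frac{21 \sqrt{2}}{2}\right) \left(-79\right) = -158 - \frac{1659 \sqrt{2}}{2}$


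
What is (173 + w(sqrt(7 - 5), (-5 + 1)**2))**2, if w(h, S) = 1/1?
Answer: 30276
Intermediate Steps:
w(h, S) = 1
(173 + w(sqrt(7 - 5), (-5 + 1)**2))**2 = (173 + 1)**2 = 174**2 = 30276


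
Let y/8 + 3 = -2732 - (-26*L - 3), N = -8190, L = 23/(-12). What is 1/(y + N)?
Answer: -3/91334 ≈ -3.2846e-5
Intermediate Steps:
L = -23/12 (L = 23*(-1/12) = -23/12 ≈ -1.9167)
y = -66764/3 (y = -24 + 8*(-2732 - (-26*(-23/12) - 3)) = -24 + 8*(-2732 - (299/6 - 3)) = -24 + 8*(-2732 - 1*281/6) = -24 + 8*(-2732 - 281/6) = -24 + 8*(-16673/6) = -24 - 66692/3 = -66764/3 ≈ -22255.)
1/(y + N) = 1/(-66764/3 - 8190) = 1/(-91334/3) = -3/91334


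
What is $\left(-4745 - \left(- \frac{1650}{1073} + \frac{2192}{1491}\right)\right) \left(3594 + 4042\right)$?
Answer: $- \frac{57965997736036}{1599843} \approx -3.6232 \cdot 10^{7}$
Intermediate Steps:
$\left(-4745 - \left(- \frac{1650}{1073} + \frac{2192}{1491}\right)\right) \left(3594 + 4042\right) = \left(-4745 - - \frac{108134}{1599843}\right) 7636 = \left(-4745 + \left(- \frac{2192}{1491} + \frac{1650}{1073}\right)\right) 7636 = \left(-4745 + \frac{108134}{1599843}\right) 7636 = \left(- \frac{7591146901}{1599843}\right) 7636 = - \frac{57965997736036}{1599843}$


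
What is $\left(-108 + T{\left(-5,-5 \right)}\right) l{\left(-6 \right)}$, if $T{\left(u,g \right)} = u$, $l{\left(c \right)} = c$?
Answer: $678$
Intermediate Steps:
$\left(-108 + T{\left(-5,-5 \right)}\right) l{\left(-6 \right)} = \left(-108 - 5\right) \left(-6\right) = \left(-113\right) \left(-6\right) = 678$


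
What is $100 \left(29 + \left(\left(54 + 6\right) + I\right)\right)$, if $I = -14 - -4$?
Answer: $7900$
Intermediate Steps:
$I = -10$ ($I = -14 + 4 = -10$)
$100 \left(29 + \left(\left(54 + 6\right) + I\right)\right) = 100 \left(29 + \left(\left(54 + 6\right) - 10\right)\right) = 100 \left(29 + \left(60 - 10\right)\right) = 100 \left(29 + 50\right) = 100 \cdot 79 = 7900$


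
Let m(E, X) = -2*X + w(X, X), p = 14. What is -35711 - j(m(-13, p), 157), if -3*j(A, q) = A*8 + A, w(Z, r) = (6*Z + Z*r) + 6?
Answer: -34937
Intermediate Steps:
w(Z, r) = 6 + 6*Z + Z*r
m(E, X) = 6 + X² + 4*X (m(E, X) = -2*X + (6 + 6*X + X*X) = -2*X + (6 + 6*X + X²) = -2*X + (6 + X² + 6*X) = 6 + X² + 4*X)
j(A, q) = -3*A (j(A, q) = -(A*8 + A)/3 = -(8*A + A)/3 = -3*A)
-35711 - j(m(-13, p), 157) = -35711 - (-3)*(6 + 14² + 4*14) = -35711 - (-3)*(6 + 196 + 56) = -35711 - (-3)*258 = -35711 - 1*(-774) = -35711 + 774 = -34937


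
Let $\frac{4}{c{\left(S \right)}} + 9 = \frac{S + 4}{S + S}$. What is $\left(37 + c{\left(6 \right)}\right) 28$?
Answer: $\frac{7156}{7} \approx 1022.3$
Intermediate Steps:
$c{\left(S \right)} = \frac{4}{-9 + \frac{4 + S}{2 S}}$ ($c{\left(S \right)} = \frac{4}{-9 + \frac{S + 4}{S + S}} = \frac{4}{-9 + \frac{4 + S}{2 S}}$)
$\left(37 + c{\left(6 \right)}\right) 28 = \left(37 - \frac{48}{-4 + 17 \cdot 6}\right) 28 = \left(37 - \frac{48}{-4 + 102}\right) 28 = \left(37 - \frac{48}{98}\right) 28 = \left(37 - 48 \cdot \frac{1}{98}\right) 28 = \left(37 - \frac{24}{49}\right) 28 = \frac{1789}{49} \cdot 28 = \frac{7156}{7}$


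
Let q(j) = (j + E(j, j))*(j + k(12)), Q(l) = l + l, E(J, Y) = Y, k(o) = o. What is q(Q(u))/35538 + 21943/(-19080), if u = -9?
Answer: -129281509/113010840 ≈ -1.1440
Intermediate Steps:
Q(l) = 2*l
q(j) = 2*j*(12 + j) (q(j) = (j + j)*(j + 12) = (2*j)*(12 + j) = 2*j*(12 + j))
q(Q(u))/35538 + 21943/(-19080) = (2*(2*(-9))*(12 + 2*(-9)))/35538 + 21943/(-19080) = (2*(-18)*(12 - 18))*(1/35538) + 21943*(-1/19080) = (2*(-18)*(-6))*(1/35538) - 21943/19080 = 216*(1/35538) - 21943/19080 = 36/5923 - 21943/19080 = -129281509/113010840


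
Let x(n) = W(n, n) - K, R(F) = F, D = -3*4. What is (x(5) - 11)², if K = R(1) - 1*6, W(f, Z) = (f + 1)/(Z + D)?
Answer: 2304/49 ≈ 47.020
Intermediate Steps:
D = -12
W(f, Z) = (1 + f)/(-12 + Z) (W(f, Z) = (f + 1)/(Z - 12) = (1 + f)/(-12 + Z))
K = -5 (K = 1 - 1*6 = 1 - 6 = -5)
x(n) = 5 + (1 + n)/(-12 + n) (x(n) = (1 + n)/(-12 + n) - 1*(-5) = (1 + n)/(-12 + n) + 5 = 5 + (1 + n)/(-12 + n))
(x(5) - 11)² = ((-59 + 6*5)/(-12 + 5) - 11)² = ((-59 + 30)/(-7) - 11)² = (-⅐*(-29) - 11)² = (29/7 - 11)² = (-48/7)² = 2304/49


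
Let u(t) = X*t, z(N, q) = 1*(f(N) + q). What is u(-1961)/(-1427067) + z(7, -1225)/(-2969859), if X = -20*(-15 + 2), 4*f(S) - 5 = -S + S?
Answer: 2021278243975/5650917031404 ≈ 0.35769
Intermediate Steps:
f(S) = 5/4 (f(S) = 5/4 + (-S + S)/4 = 5/4 + (¼)*0 = 5/4 + 0 = 5/4)
X = 260 (X = -20*(-13) = 260)
z(N, q) = 5/4 + q (z(N, q) = 1*(5/4 + q) = 5/4 + q)
u(t) = 260*t
u(-1961)/(-1427067) + z(7, -1225)/(-2969859) = (260*(-1961))/(-1427067) + (5/4 - 1225)/(-2969859) = -509860*(-1/1427067) - 4895/4*(-1/2969859) = 509860/1427067 + 4895/11879436 = 2021278243975/5650917031404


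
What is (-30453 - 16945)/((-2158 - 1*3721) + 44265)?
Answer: -23699/19193 ≈ -1.2348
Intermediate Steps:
(-30453 - 16945)/((-2158 - 1*3721) + 44265) = -47398/((-2158 - 3721) + 44265) = -47398/(-5879 + 44265) = -47398/38386 = -47398*1/38386 = -23699/19193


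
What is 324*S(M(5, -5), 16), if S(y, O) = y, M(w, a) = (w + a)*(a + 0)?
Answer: 0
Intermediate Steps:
M(w, a) = a*(a + w) (M(w, a) = (a + w)*a = a*(a + w))
324*S(M(5, -5), 16) = 324*(-5*(-5 + 5)) = 324*(-5*0) = 324*0 = 0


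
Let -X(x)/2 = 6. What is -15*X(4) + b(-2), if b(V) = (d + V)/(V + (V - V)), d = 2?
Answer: 180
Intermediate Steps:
X(x) = -12 (X(x) = -2*6 = -12)
b(V) = (2 + V)/V (b(V) = (2 + V)/(V + (V - V)) = (2 + V)/(V + 0) = (2 + V)/V)
-15*X(4) + b(-2) = -15*(-12) + (2 - 2)/(-2) = 180 - ½*0 = 180 + 0 = 180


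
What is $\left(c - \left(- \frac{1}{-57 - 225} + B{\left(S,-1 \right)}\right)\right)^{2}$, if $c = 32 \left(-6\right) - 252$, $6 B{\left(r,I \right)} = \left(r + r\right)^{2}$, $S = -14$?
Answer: $\frac{2918052361}{8836} \approx 3.3025 \cdot 10^{5}$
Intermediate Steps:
$B{\left(r,I \right)} = \frac{2 r^{2}}{3}$ ($B{\left(r,I \right)} = \frac{\left(r + r\right)^{2}}{6} = \frac{\left(2 r\right)^{2}}{6} = \frac{4 r^{2}}{6} = \frac{2 r^{2}}{3}$)
$c = -444$ ($c = -192 - 252 = -444$)
$\left(c - \left(- \frac{1}{-57 - 225} + B{\left(S,-1 \right)}\right)\right)^{2} = \left(-444 + \left(\frac{1}{-57 - 225} - \frac{2 \left(-14\right)^{2}}{3}\right)\right)^{2} = \left(-444 + \left(\frac{1}{-282} - \frac{2}{3} \cdot 196\right)\right)^{2} = \left(-444 - \frac{12283}{94}\right)^{2} = \left(- \frac{54019}{94}\right)^{2} = \frac{2918052361}{8836}$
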